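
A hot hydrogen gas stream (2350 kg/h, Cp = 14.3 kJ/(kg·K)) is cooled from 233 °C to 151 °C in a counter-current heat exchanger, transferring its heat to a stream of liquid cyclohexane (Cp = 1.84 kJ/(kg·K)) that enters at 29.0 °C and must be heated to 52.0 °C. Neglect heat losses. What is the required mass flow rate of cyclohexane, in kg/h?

ṁ_c = 65100 kg/h

Heat released by hot stream: Q = 2350 × 14.3 × (233 − 151) = 2.7556e+06 kJ/h
Energy balance on cold side (adiabatic exchanger): Q = ṁ_c·Cp_c·(T_c,out − T_c,in)
ṁ_c = 2.7556e+06 / [1.84 × (52.0 − 29.0)] = 65114 kg/h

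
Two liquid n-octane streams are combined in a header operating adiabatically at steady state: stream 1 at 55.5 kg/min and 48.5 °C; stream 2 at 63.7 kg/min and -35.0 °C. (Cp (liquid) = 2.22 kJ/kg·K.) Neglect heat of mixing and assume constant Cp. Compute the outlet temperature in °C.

Adiabatic, steady state ⇒ Σ ṁᵢCp,ᵢ(T_out − Tᵢ) = 0
T_out = Σ ṁᵢCp,ᵢTᵢ / Σ ṁᵢCp,ᵢ
      = 1026.2 / 264.62 = 3.8779 °C

T_out = 3.88 °C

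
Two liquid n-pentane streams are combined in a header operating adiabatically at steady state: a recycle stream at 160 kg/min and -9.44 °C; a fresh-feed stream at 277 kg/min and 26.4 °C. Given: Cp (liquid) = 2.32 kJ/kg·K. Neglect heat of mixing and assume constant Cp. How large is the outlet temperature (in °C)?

T_out = 13.3 °C

Adiabatic, steady state ⇒ Σ ṁᵢCp,ᵢ(T_out − Tᵢ) = 0
Σ ṁᵢCp,ᵢTᵢ = 160×2.32×-9.44 + 277×2.32×26.4 = 13462
Σ ṁᵢCp,ᵢ = 160×2.32 + 277×2.32 = 1013.8
T_out = 13462 / 1013.8 = 13.278 °C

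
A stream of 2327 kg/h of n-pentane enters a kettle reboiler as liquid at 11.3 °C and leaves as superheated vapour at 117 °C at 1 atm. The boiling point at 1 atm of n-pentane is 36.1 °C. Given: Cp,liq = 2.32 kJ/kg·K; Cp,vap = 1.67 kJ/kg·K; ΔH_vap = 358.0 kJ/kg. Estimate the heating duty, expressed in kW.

liquid 11.3→36.1 °C: 57.536 kJ/kg
vaporisation at 36.1 °C: 358 kJ/kg
vapour 36.1→117 °C: 135.1 kJ/kg
Δh = 57.536 + 358 + 135.1 = 550.64 kJ/kg
Q = ṁ·Δh = 2327 kg/h × 550.64 kJ/kg = 1.2813e+06 kJ/h
|Q| = 355.93 kW

Q = 356 kW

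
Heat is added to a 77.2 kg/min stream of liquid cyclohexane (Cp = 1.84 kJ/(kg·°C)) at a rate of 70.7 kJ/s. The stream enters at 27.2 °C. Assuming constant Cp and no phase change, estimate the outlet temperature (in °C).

Q = 70.7 kJ/s = 4242 kJ/min
ΔT = Q/(ṁ·Cp) = 4242/(77.2×1.84) = 29.863 K
T_out = 27.2 + 29.863 = 57.063 °C

T_out = 57.1 °C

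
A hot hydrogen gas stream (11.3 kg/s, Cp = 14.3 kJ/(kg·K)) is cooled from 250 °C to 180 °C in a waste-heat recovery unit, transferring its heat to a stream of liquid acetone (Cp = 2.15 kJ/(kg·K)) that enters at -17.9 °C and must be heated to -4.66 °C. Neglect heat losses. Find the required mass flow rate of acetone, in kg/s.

ṁ_c = 397 kg/s

Heat released by hot stream: Q = 11.3 × 14.3 × (250 − 180) = 11311 kJ/s
Energy balance on cold side (adiabatic exchanger): Q = ṁ_c·Cp_c·(T_c,out − T_c,in)
ṁ_c = 11311 / [2.15 × (-4.66 − -17.9)] = 397.36 kg/s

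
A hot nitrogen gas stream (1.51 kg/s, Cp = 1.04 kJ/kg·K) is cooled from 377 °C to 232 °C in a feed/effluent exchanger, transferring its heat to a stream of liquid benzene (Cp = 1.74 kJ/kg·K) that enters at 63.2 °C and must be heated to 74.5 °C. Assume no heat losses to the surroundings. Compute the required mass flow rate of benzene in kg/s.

Heat released by hot stream: Q = 1.51 × 1.04 × (377 − 232) = 227.71 kJ/s
Energy balance on cold side (adiabatic exchanger): Q = ṁ_c·Cp_c·(T_c,out − T_c,in)
ṁ_c = 227.71 / [1.74 × (74.5 − 63.2)] = 11.581 kg/s

ṁ_c = 11.6 kg/s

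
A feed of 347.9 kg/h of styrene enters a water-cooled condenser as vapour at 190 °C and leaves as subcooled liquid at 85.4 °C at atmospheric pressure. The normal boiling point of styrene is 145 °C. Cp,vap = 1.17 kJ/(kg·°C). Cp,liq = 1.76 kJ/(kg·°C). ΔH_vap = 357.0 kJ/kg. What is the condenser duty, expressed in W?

vapour 190→145 °C: -52.65 kJ/kg
condensation at 145 °C: -357 kJ/kg
liquid 145→85.4 °C: -104.9 kJ/kg
Δh = -52.65 + -357 + -104.9 = -514.55 kJ/kg
Q = ṁ·Δh = 347.9 kg/h × -514.55 kJ/kg = -179010 kJ/h
|Q| = 49.725 kW = 49725 W

Q_c = 49700 W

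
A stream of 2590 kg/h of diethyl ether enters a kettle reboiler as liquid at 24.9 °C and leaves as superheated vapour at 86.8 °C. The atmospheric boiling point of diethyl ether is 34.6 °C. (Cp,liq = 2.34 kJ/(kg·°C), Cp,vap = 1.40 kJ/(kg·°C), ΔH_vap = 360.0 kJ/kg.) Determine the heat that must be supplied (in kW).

liquid 24.9→34.6 °C: 22.698 kJ/kg
vaporisation at 34.6 °C: 360 kJ/kg
vapour 34.6→86.8 °C: 73.08 kJ/kg
Δh = 22.698 + 360 + 73.08 = 455.78 kJ/kg
Q = ṁ·Δh = 2590 kg/h × 455.78 kJ/kg = 1.1805e+06 kJ/h
|Q| = 327.91 kW

Q = 328 kW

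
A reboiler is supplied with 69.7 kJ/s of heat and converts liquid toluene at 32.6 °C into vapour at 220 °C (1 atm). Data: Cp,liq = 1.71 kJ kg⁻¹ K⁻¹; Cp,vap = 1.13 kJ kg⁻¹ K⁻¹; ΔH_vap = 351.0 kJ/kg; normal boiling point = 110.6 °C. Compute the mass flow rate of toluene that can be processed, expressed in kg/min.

ṁ = 6.88 kg/min

Δh = 1.71×(110.6−32.6) + 351.0 + 1.13×(220−110.6) = 608 kJ/kg
Q = 69.7 kJ/s = 69.7 kJ/s = 4182 kJ/min
ṁ = Q/Δh = 4182 / 608 = 6.8783 kg/min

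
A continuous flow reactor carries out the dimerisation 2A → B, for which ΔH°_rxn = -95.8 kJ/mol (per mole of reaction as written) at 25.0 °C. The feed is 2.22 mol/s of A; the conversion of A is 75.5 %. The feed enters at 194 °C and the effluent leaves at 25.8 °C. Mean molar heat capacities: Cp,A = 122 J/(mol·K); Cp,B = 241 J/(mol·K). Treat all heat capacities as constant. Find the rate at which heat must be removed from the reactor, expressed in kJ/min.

Q_out = 7550 kJ/min

Extent of reaction ξ = 0.755 × 2.22 / 2 = 0.83805 mol/s
Reaction term: ξ·ΔH°_rxn = 0.83805 × -95.8 = -80.285 kJ/s
Sensible, feed 194→25 °C: -45.772 kJ/s
Outlet flows (mol/s): A 0.5439, B 0.83805
Sensible, products 25→25.8 °C: 0.21466 kJ/s
Q = ΔH = -125.84 kJ/s = -125.84 kW
Heat removed = 7550.5 kJ/min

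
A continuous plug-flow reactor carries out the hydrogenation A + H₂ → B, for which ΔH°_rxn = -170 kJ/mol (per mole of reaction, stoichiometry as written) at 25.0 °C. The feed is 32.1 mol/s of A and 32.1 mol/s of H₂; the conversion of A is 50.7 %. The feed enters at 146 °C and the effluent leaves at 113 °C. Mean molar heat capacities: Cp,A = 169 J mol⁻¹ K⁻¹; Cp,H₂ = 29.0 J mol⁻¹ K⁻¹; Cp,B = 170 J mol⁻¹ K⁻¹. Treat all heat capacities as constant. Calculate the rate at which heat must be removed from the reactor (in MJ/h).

Extent of reaction ξ = 0.507 × 32.1 = 16.275 mol/s
Reaction term: ξ·ΔH°_rxn = 16.275 × -170 = -2766.7 kJ/s
Sensible, feed 146→25 °C: -769.05 kJ/s
Outlet flows (mol/s): A 15.825, H₂ 15.825, B 16.275
Sensible, products 25→113 °C: 519.21 kJ/s
Q = ΔH = -3016.5 kJ/s = -3016.5 kW
Heat removed = 10860 MJ/h

Q_out = 10900 MJ/h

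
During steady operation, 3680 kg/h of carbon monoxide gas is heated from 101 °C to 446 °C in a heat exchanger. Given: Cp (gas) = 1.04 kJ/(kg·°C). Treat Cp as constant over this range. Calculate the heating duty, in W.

Q = 367000 W

Q = ṁ·Cp·ΔT = 3680 × 1.04 × (446 − 101) = 1.3204e+06 kJ/h
Converting: 1.3204e+06 / 3600 s = 366.77 kW
Heating duty = 366770 W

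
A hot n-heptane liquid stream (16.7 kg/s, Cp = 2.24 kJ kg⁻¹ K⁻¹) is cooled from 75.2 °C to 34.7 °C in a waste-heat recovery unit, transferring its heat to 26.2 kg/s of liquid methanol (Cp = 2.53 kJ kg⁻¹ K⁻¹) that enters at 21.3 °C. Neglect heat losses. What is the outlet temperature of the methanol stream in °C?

T_c,out = 44.2 °C

Heat released by hot stream: Q = 16.7 × 2.24 × (75.2 − 34.7) = 1515 kJ/s
Energy balance on cold side (adiabatic exchanger): Q = ṁ_c·Cp_c·(T_c,out − T_c,in)
T_c,out = 21.3 + 1515/(26.2 × 2.53) = 44.156 °C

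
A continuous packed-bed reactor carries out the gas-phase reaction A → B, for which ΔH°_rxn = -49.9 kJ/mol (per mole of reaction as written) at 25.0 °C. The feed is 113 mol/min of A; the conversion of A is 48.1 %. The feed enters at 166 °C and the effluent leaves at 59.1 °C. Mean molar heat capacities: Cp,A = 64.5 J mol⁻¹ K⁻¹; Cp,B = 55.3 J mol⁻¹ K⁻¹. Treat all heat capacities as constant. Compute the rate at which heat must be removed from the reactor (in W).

Q_out = 58500 W

Extent of reaction ξ = 0.481 × 113 = 54.353 mol/min
Reaction term: ξ·ΔH°_rxn = 54.353 × -49.9 = -2712.2 kJ/min
Sensible, feed 166→25 °C: -1027.7 kJ/min
Outlet flows (mol/min): A 58.647, B 54.353
Sensible, products 25→59.1 °C: 231.49 kJ/min
Q = ΔH = -3508.4 kJ/min = -58.473 kW
Heat removed = 58473 W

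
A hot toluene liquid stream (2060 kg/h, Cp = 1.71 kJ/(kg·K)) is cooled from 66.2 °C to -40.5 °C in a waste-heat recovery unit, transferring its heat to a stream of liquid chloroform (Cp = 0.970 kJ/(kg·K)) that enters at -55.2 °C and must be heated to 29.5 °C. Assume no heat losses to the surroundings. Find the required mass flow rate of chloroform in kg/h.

Heat released by hot stream: Q = 2060 × 1.71 × (66.2 − -40.5) = 375860 kJ/h
Energy balance on cold side (adiabatic exchanger): Q = ṁ_c·Cp_c·(T_c,out − T_c,in)
ṁ_c = 375860 / [0.970 × (29.5 − -55.2)] = 4574.8 kg/h

ṁ_c = 4570 kg/h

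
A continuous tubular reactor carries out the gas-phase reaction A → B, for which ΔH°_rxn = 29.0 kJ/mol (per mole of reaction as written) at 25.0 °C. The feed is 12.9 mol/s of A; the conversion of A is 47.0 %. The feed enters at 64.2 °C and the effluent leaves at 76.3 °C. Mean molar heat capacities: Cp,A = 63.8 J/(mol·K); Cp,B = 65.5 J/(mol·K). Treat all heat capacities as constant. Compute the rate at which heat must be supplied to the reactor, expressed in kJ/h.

Extent of reaction ξ = 0.470 × 12.9 = 6.063 mol/s
Reaction term: ξ·ΔH°_rxn = 6.063 × 29.0 = 175.83 kJ/s
Sensible, feed 64.2→25 °C: -32.262 kJ/s
Outlet flows (mol/s): A 6.837, B 6.063
Sensible, products 25→76.3 °C: 42.75 kJ/s
Q = ΔH = 186.31 kJ/s = 186.31 kW
Heat supplied = 670730 kJ/h

Q_in = 671000 kJ/h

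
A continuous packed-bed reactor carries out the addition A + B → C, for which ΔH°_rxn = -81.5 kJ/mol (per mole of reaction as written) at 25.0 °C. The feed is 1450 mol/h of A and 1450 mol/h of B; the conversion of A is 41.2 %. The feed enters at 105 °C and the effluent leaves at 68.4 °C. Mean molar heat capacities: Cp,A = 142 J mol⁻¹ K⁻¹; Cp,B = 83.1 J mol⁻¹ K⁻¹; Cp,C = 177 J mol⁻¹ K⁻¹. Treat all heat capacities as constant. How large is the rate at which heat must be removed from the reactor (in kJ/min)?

Extent of reaction ξ = 0.412 × 1450 = 597.4 mol/h
Reaction term: ξ·ΔH°_rxn = 597.4 × -81.5 = -48688 kJ/h
Sensible, feed 105→25 °C: -26112 kJ/h
Outlet flows (mol/h): A 852.6, B 852.6, C 597.4
Sensible, products 25→68.4 °C: 12918 kJ/h
Q = ΔH = -61881 kJ/h = -17.189 kW
Heat removed = 1031.4 kJ/min

Q_out = 1030 kJ/min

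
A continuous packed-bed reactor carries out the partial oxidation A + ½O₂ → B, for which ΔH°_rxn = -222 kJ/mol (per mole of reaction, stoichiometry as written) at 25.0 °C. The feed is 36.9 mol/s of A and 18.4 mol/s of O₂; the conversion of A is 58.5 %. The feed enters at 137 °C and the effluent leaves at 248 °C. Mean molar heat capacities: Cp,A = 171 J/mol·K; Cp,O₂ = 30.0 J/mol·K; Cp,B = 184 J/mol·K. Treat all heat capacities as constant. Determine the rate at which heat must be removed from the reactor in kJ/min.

Extent of reaction ξ = 0.585 × 36.9 = 21.586 mol/s
Reaction term: ξ·ΔH°_rxn = 21.586 × -222 = -4792.2 kJ/s
Sensible, feed 137→25 °C: -768.53 kJ/s
Outlet flows (mol/s): A 15.314, O₂ 7.6067, B 21.586
Sensible, products 25→248 °C: 1520.6 kJ/s
Q = ΔH = -4040.2 kJ/s = -4040.2 kW
Heat removed = 242410 kJ/min

Q_out = 242000 kJ/min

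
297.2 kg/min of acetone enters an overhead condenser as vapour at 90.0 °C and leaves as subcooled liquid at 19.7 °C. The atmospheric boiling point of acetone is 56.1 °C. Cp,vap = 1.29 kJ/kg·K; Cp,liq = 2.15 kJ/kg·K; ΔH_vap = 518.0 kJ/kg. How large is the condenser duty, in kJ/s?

vapour 90.0→56.1 °C: -43.731 kJ/kg
condensation at 56.1 °C: -518 kJ/kg
liquid 56.1→19.7 °C: -78.26 kJ/kg
Δh = -43.731 + -518 + -78.26 = -639.99 kJ/kg
Q = ṁ·Δh = 297.2 kg/min × -639.99 kJ/kg = -190210 kJ/min
|Q| = 3170.1 kW

Q_c = 3170 kJ/s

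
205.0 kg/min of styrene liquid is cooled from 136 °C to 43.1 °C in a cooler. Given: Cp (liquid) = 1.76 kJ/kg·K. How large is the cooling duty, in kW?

Q = ṁ·Cp·ΔT = 205.0 × 1.76 × (43.1 − 136) = -33518 kJ/min
Converting: 33518 / 60 s = 558.64 kW

Q_c = 559 kW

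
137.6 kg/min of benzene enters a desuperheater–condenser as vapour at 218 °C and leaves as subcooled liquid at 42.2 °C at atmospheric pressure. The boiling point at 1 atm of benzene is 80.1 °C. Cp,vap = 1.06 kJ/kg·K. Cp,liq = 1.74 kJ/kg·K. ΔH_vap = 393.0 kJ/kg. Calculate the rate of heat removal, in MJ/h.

vapour 218→80.1 °C: -146.17 kJ/kg
condensation at 80.1 °C: -393 kJ/kg
liquid 80.1→42.2 °C: -65.946 kJ/kg
Δh = -146.17 + -393 + -65.946 = -605.12 kJ/kg
Q = ṁ·Δh = 137.6 kg/min × -605.12 kJ/kg = -83265 kJ/min
|Q| = 1387.7 kW = 4995.9 MJ/h

Q_c = 5000 MJ/h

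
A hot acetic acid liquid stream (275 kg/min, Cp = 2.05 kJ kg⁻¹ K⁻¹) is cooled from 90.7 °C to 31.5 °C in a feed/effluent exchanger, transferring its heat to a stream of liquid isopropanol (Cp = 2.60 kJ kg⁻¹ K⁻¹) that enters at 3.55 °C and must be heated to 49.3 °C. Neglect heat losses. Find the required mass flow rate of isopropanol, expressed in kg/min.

Heat released by hot stream: Q = 275 × 2.05 × (90.7 − 31.5) = 33374 kJ/min
Energy balance on cold side (adiabatic exchanger): Q = ṁ_c·Cp_c·(T_c,out − T_c,in)
ṁ_c = 33374 / [2.60 × (49.3 − 3.55)] = 280.57 kg/min

ṁ_c = 281 kg/min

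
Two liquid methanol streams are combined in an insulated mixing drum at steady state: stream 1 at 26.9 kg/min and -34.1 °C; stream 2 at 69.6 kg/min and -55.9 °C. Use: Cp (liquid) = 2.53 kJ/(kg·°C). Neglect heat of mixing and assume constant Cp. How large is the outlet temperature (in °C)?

Adiabatic, steady state ⇒ Σ ṁᵢCp,ᵢ(T_out − Tᵢ) = 0
Σ ṁᵢCp,ᵢTᵢ = 26.9×2.53×-34.1 + 69.6×2.53×-55.9 = -12164
Σ ṁᵢCp,ᵢ = 26.9×2.53 + 69.6×2.53 = 244.14
T_out = -12164 / 244.14 = -49.823 °C

T_out = -49.8 °C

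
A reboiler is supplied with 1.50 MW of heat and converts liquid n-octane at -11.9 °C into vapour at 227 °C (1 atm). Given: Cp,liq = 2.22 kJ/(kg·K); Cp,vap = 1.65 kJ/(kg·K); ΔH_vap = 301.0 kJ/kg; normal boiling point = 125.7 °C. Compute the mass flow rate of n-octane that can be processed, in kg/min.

Δh = 2.22×(125.7−-11.9) + 301.0 + 1.65×(227−125.7) = 773.62 kJ/kg
Q = 1.50 MW = 1500 kJ/s = 90000 kJ/min
ṁ = Q/Δh = 90000 / 773.62 = 116.34 kg/min

ṁ = 116 kg/min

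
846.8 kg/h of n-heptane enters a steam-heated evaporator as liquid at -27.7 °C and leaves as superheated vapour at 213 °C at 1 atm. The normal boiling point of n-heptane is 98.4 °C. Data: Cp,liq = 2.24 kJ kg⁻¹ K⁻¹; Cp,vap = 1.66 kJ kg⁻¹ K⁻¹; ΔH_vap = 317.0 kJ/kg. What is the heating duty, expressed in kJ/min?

liquid -27.7→98.4 °C: 282.46 kJ/kg
vaporisation at 98.4 °C: 317 kJ/kg
vapour 98.4→213 °C: 190.24 kJ/kg
Δh = 282.46 + 317 + 190.24 = 789.7 kJ/kg
Q = ṁ·Δh = 846.8 kg/h × 789.7 kJ/kg = 668720 kJ/h
|Q| = 185.75 kW = 11145 kJ/min

Q = 11100 kJ/min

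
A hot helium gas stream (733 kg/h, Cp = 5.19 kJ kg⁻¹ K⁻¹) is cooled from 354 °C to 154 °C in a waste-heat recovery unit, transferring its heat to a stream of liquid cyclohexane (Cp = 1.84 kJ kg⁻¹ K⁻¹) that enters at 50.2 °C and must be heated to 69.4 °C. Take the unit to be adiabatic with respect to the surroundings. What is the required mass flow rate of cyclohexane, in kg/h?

Heat released by hot stream: Q = 733 × 5.19 × (354 − 154) = 760850 kJ/h
Energy balance on cold side (adiabatic exchanger): Q = ṁ_c·Cp_c·(T_c,out − T_c,in)
ṁ_c = 760850 / [1.84 × (69.4 − 50.2)] = 21537 kg/h

ṁ_c = 21500 kg/h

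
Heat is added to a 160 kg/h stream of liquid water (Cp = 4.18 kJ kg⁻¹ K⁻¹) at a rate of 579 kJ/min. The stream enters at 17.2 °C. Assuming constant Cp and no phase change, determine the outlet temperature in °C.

Q = 579 kJ/min = 34740 kJ/h
ΔT = Q/(ṁ·Cp) = 34740/(160×4.18) = 51.944 K
T_out = 17.2 + 51.944 = 69.144 °C

T_out = 69.1 °C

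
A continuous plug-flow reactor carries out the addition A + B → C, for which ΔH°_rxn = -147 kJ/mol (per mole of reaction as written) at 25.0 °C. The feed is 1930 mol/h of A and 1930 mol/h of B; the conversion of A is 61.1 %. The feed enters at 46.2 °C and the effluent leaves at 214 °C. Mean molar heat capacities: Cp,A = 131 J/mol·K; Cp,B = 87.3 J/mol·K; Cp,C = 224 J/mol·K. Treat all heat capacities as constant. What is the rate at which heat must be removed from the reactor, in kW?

Extent of reaction ξ = 0.611 × 1930 = 1179.2 mol/h
Reaction term: ξ·ΔH°_rxn = 1179.2 × -147 = -173350 kJ/h
Sensible, feed 46.2→25 °C: -8932 kJ/h
Outlet flows (mol/h): A 750.77, B 750.77, C 1179.2
Sensible, products 25→214 °C: 80900 kJ/h
Q = ΔH = -101380 kJ/h = -28.161 kW
Heat removed = 28.161 kW

Q_out = 28.2 kW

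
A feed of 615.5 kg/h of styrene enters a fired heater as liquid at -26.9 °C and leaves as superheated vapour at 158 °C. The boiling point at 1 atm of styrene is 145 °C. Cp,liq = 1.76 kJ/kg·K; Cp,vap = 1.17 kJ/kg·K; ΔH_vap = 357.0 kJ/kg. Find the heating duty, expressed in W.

Q = 115000 W

liquid -26.9→145 °C: 302.54 kJ/kg
vaporisation at 145 °C: 357 kJ/kg
vapour 145→158 °C: 15.21 kJ/kg
Δh = 302.54 + 357 + 15.21 = 674.75 kJ/kg
Q = ṁ·Δh = 615.5 kg/h × 674.75 kJ/kg = 415310 kJ/h
|Q| = 115.36 kW = 115360 W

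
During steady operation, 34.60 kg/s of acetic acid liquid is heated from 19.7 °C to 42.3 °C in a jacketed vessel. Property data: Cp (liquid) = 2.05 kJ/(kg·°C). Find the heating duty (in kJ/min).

Q = ṁ·Cp·ΔT = 34.60 × 2.05 × (42.3 − 19.7) = 1603 kJ/s
Heating duty = 96181 kJ/min

Q = 96200 kJ/min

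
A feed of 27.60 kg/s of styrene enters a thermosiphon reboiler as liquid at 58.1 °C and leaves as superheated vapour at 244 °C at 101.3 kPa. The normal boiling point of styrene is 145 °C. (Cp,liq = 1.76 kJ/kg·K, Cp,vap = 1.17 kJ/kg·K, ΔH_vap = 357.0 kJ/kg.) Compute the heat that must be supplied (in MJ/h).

liquid 58.1→145 °C: 152.94 kJ/kg
vaporisation at 145 °C: 357 kJ/kg
vapour 145→244 °C: 115.83 kJ/kg
Δh = 152.94 + 357 + 115.83 = 625.77 kJ/kg
Q = ṁ·Δh = 27.60 kg/s × 625.77 kJ/kg = 17271 kJ/s
|Q| = 17271 kW = 62177 MJ/h

Q = 62200 MJ/h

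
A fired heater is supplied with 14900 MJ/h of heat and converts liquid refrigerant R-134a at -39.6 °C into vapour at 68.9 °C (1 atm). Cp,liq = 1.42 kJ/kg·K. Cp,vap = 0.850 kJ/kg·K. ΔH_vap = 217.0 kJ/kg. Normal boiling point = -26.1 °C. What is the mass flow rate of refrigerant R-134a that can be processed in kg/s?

Δh = 1.42×(-26.1−-39.6) + 217.0 + 0.850×(68.9−-26.1) = 316.92 kJ/kg
Q = 14900 MJ/h = 4138.9 kJ/s = 4138.9 kJ/s
ṁ = Q/Δh = 4138.9 / 316.92 = 13.06 kg/s

ṁ = 13.1 kg/s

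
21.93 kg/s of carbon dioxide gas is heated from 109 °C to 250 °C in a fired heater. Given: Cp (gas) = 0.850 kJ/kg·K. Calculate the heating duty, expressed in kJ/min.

Q = ṁ·Cp·ΔT = 21.93 × 0.850 × (250 − 109) = 2628.3 kJ/s
Heating duty = 157700 kJ/min

Q = 158000 kJ/min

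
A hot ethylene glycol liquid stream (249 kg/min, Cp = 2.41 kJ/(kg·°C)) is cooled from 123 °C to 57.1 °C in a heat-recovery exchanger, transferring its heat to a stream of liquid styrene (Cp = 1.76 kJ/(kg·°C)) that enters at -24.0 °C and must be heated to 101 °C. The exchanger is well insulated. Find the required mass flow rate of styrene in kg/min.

Heat released by hot stream: Q = 249 × 2.41 × (123 − 57.1) = 39546 kJ/min
Energy balance on cold side (adiabatic exchanger): Q = ṁ_c·Cp_c·(T_c,out − T_c,in)
ṁ_c = 39546 / [1.76 × (101 − -24.0)] = 179.75 kg/min

ṁ_c = 180 kg/min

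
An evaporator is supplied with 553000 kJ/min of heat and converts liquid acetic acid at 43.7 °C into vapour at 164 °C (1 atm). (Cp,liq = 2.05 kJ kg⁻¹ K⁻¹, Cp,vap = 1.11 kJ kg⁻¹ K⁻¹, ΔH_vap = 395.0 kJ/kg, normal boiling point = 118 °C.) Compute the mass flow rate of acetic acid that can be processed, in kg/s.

Δh = 2.05×(118−43.7) + 395.0 + 1.11×(164−118) = 598.38 kJ/kg
Q = 553000 kJ/min = 9216.7 kJ/s = 9216.7 kJ/s
ṁ = Q/Δh = 9216.7 / 598.38 = 15.403 kg/s

ṁ = 15.4 kg/s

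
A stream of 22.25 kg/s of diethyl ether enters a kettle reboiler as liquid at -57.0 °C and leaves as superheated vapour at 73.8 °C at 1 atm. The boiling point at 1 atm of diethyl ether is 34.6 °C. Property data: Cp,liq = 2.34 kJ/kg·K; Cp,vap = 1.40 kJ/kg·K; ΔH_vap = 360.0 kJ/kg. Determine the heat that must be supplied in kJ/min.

Q = 840000 kJ/min

liquid -57.0→34.6 °C: 214.34 kJ/kg
vaporisation at 34.6 °C: 360 kJ/kg
vapour 34.6→73.8 °C: 54.88 kJ/kg
Δh = 214.34 + 360 + 54.88 = 629.22 kJ/kg
Q = ṁ·Δh = 22.25 kg/s × 629.22 kJ/kg = 14000 kJ/s
|Q| = 14000 kW = 840010 kJ/min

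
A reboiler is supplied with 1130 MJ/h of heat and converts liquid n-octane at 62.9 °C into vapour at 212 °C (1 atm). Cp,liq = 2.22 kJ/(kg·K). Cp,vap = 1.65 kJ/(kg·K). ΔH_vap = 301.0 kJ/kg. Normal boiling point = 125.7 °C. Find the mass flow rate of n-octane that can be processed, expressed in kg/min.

ṁ = 32.3 kg/min

Δh = 2.22×(125.7−62.9) + 301.0 + 1.65×(212−125.7) = 582.81 kJ/kg
Q = 1130 MJ/h = 313.89 kJ/s = 18833 kJ/min
ṁ = Q/Δh = 18833 / 582.81 = 32.315 kg/min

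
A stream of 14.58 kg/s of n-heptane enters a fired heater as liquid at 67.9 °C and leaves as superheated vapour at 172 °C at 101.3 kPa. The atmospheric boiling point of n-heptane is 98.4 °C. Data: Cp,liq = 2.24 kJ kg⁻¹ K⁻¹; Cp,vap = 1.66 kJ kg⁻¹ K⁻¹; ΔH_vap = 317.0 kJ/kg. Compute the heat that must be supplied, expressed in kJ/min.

liquid 67.9→98.4 °C: 68.32 kJ/kg
vaporisation at 98.4 °C: 317 kJ/kg
vapour 98.4→172 °C: 122.18 kJ/kg
Δh = 68.32 + 317 + 122.18 = 507.5 kJ/kg
Q = ṁ·Δh = 14.58 kg/s × 507.5 kJ/kg = 7399.3 kJ/s
|Q| = 7399.3 kW = 443960 kJ/min

Q = 444000 kJ/min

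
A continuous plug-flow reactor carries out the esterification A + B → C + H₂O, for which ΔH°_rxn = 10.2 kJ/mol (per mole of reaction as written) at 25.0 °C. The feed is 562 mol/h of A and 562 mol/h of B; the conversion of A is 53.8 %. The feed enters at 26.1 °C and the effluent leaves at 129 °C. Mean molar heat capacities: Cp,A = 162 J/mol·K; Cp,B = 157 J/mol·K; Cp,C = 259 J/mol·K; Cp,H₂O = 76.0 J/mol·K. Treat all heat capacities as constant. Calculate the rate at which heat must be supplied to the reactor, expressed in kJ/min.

Extent of reaction ξ = 0.538 × 562 = 302.36 mol/h
Reaction term: ξ·ΔH°_rxn = 302.36 × 10.2 = 3084 kJ/h
Sensible, feed 26.1→25 °C: -197.21 kJ/h
Outlet flows (mol/h): A 259.64, B 259.64, C 302.36, H₂O 302.36
Sensible, products 25→129 °C: 19148 kJ/h
Q = ΔH = 22035 kJ/h = 6.1208 kW
Heat supplied = 367.25 kJ/min

Q_in = 367 kJ/min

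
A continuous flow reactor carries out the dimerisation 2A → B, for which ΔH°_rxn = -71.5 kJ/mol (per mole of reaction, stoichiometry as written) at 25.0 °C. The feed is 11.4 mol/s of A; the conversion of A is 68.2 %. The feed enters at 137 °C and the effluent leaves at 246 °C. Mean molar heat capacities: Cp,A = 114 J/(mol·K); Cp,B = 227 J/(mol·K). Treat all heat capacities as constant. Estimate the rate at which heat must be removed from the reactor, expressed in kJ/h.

Extent of reaction ξ = 0.682 × 11.4 / 2 = 3.8874 mol/s
Reaction term: ξ·ΔH°_rxn = 3.8874 × -71.5 = -277.95 kJ/s
Sensible, feed 137→25 °C: -145.56 kJ/s
Outlet flows (mol/s): A 3.6252, B 3.8874
Sensible, products 25→246 °C: 286.35 kJ/s
Q = ΔH = -137.15 kJ/s = -137.15 kW
Heat removed = 493750 kJ/h

Q_out = 494000 kJ/h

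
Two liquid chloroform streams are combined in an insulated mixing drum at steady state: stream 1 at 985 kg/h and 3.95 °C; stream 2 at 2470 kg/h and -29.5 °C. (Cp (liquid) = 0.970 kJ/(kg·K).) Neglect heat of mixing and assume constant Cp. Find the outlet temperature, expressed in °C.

T_out = -20.0 °C

No heat crosses the boundary, so H_out = H_in.
Σ ṁᵢCp,ᵢTᵢ = 985×0.970×3.95 + 2470×0.970×-29.5 = -66905
Σ ṁᵢCp,ᵢ = 985×0.970 + 2470×0.970 = 3351.3
T_out = -66905 / 3351.3 = -19.964 °C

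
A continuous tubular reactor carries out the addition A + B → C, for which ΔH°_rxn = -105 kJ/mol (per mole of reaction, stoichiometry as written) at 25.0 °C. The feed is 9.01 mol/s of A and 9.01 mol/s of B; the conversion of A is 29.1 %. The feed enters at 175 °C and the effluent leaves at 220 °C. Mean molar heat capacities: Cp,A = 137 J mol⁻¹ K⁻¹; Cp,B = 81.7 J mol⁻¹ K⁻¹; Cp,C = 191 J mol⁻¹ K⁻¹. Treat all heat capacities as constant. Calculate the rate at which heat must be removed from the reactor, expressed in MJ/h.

Q_out = 723 MJ/h

Extent of reaction ξ = 0.291 × 9.01 = 2.6219 mol/s
Reaction term: ξ·ΔH°_rxn = 2.6219 × -105 = -275.3 kJ/s
Sensible, feed 175→25 °C: -295.57 kJ/s
Outlet flows (mol/s): A 6.3881, B 6.3881, C 2.6219
Sensible, products 25→220 °C: 370.08 kJ/s
Q = ΔH = -200.79 kJ/s = -200.79 kW
Heat removed = 722.85 MJ/h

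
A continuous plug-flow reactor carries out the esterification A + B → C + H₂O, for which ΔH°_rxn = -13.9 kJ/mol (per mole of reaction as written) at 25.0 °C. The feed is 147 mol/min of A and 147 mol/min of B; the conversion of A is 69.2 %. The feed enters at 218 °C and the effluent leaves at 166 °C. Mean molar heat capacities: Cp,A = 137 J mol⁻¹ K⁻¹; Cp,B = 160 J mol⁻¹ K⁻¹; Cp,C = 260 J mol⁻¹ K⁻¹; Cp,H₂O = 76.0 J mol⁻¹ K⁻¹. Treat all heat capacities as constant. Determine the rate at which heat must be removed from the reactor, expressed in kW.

Q_out = 52.1 kW

Extent of reaction ξ = 0.692 × 147 = 101.72 mol/min
Reaction term: ξ·ΔH°_rxn = 101.72 × -13.9 = -1414 kJ/min
Sensible, feed 218→25 °C: -8426.2 kJ/min
Outlet flows (mol/min): A 45.276, B 45.276, C 101.72, H₂O 101.72
Sensible, products 25→166 °C: 6715.3 kJ/min
Q = ΔH = -3124.9 kJ/min = -52.081 kW
Heat removed = 52.081 kW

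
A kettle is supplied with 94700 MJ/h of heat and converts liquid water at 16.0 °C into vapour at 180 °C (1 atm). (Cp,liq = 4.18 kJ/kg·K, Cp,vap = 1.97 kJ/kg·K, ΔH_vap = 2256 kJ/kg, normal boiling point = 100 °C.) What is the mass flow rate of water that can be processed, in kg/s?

Δh = 4.18×(100−16.0) + 2256 + 1.97×(180−100) = 2764.7 kJ/kg
Q = 94700 MJ/h = 26306 kJ/s = 26306 kJ/s
ṁ = Q/Δh = 26306 / 2764.7 = 9.5147 kg/s

ṁ = 9.51 kg/s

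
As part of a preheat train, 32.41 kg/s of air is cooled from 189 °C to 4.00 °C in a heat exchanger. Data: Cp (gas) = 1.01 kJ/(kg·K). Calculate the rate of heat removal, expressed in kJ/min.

Q_c = 363000 kJ/min

Q = ṁ·Cp·ΔT = 32.41 × 1.01 × (4.00 − 189) = -6055.8 kJ/s
Cooling duty = 363350 kJ/min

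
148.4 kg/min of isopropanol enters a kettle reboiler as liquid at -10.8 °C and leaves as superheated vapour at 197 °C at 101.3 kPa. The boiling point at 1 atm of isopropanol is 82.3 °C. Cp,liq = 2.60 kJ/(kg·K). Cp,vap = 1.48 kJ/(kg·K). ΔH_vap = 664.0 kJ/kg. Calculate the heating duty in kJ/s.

liquid -10.8→82.3 °C: 242.06 kJ/kg
vaporisation at 82.3 °C: 664 kJ/kg
vapour 82.3→197 °C: 169.76 kJ/kg
Δh = 242.06 + 664 + 169.76 = 1075.8 kJ/kg
Q = ṁ·Δh = 148.4 kg/min × 1075.8 kJ/kg = 159650 kJ/min
|Q| = 2660.9 kW

Q = 2660 kJ/s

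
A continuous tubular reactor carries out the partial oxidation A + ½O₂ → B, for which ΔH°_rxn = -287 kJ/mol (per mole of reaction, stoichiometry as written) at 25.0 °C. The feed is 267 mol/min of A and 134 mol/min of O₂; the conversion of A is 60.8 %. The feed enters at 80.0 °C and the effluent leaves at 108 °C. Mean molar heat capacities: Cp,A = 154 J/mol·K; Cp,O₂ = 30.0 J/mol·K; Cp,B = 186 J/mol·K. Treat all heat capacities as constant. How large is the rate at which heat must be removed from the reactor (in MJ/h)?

Q_out = 2710 MJ/h

Extent of reaction ξ = 0.608 × 267 = 162.34 mol/min
Reaction term: ξ·ΔH°_rxn = 162.34 × -287 = -46590 kJ/min
Sensible, feed 80.0→25 °C: -2482.6 kJ/min
Outlet flows (mol/min): A 104.66, O₂ 52.832, B 162.34
Sensible, products 25→108 °C: 3975.5 kJ/min
Q = ΔH = -45098 kJ/min = -751.63 kW
Heat removed = 2705.9 MJ/h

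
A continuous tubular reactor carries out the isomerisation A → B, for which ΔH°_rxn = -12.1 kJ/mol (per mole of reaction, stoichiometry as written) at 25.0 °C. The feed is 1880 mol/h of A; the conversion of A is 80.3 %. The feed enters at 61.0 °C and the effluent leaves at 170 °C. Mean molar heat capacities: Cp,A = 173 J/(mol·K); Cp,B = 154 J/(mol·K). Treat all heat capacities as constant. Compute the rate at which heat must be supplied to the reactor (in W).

Q_in = 3620 W

Extent of reaction ξ = 0.803 × 1880 = 1509.6 mol/h
Reaction term: ξ·ΔH°_rxn = 1509.6 × -12.1 = -18267 kJ/h
Sensible, feed 61.0→25 °C: -11709 kJ/h
Outlet flows (mol/h): A 370.36, B 1509.6
Sensible, products 25→170 °C: 43001 kJ/h
Q = ΔH = 13025 kJ/h = 3.6182 kW
Heat supplied = 3618.2 W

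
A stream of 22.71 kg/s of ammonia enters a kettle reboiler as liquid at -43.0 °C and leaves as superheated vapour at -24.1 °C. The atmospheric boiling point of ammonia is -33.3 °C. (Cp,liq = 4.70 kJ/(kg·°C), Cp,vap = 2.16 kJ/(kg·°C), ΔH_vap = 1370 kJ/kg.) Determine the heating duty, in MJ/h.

Q = 117000 MJ/h

liquid -43.0→-33.3 °C: 45.59 kJ/kg
vaporisation at -33.3 °C: 1370 kJ/kg
vapour -33.3→-24.1 °C: 19.872 kJ/kg
Δh = 45.59 + 1370 + 19.872 = 1435.5 kJ/kg
Q = ṁ·Δh = 22.71 kg/s × 1435.5 kJ/kg = 32599 kJ/s
|Q| = 32599 kW = 117360 MJ/h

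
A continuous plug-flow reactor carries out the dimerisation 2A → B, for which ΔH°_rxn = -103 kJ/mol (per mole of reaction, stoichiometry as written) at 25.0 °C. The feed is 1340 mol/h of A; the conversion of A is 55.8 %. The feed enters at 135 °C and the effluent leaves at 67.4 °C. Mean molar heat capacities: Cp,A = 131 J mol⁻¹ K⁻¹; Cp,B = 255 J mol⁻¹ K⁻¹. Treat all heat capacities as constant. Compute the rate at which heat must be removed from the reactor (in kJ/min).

Q_out = 841 kJ/min

Extent of reaction ξ = 0.558 × 1340 / 2 = 373.86 mol/h
Reaction term: ξ·ΔH°_rxn = 373.86 × -103 = -38508 kJ/h
Sensible, feed 135→25 °C: -19309 kJ/h
Outlet flows (mol/h): A 592.28, B 373.86
Sensible, products 25→67.4 °C: 7331.9 kJ/h
Q = ΔH = -50485 kJ/h = -14.024 kW
Heat removed = 841.42 kJ/min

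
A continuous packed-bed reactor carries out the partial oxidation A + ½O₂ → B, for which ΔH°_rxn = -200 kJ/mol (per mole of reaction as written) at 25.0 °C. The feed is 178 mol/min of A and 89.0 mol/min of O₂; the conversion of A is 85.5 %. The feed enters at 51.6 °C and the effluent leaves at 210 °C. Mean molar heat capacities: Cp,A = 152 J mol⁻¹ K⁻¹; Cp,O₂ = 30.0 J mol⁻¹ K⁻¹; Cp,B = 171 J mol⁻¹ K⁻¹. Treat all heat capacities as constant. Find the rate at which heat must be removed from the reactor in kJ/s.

Extent of reaction ξ = 0.855 × 178 = 152.19 mol/min
Reaction term: ξ·ΔH°_rxn = 152.19 × -200 = -30438 kJ/min
Sensible, feed 51.6→25 °C: -790.71 kJ/min
Outlet flows (mol/min): A 25.81, O₂ 12.905, B 152.19
Sensible, products 25→210 °C: 5611.9 kJ/min
Q = ΔH = -25617 kJ/min = -426.95 kW
Heat removed = 426.95 kJ/s

Q_out = 427 kJ/s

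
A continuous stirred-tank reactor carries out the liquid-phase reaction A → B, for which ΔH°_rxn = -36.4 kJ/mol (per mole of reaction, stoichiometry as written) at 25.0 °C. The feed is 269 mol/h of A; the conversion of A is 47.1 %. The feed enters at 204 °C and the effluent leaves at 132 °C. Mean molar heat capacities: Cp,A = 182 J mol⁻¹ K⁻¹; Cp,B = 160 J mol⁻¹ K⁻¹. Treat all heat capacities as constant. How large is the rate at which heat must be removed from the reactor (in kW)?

Q_out = 2.34 kW

Extent of reaction ξ = 0.471 × 269 = 126.7 mol/h
Reaction term: ξ·ΔH°_rxn = 126.7 × -36.4 = -4611.8 kJ/h
Sensible, feed 204→25 °C: -8763.5 kJ/h
Outlet flows (mol/h): A 142.3, B 126.7
Sensible, products 25→132 °C: 4940.3 kJ/h
Q = ΔH = -8435.1 kJ/h = -2.3431 kW
Heat removed = 2.3431 kW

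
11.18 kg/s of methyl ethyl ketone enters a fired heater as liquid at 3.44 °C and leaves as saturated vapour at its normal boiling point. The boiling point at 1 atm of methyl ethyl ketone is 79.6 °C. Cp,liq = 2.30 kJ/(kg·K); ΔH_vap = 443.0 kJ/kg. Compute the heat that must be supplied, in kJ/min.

liquid 3.44→79.6 °C: 175.17 kJ/kg
vaporisation at 79.6 °C: 443 kJ/kg
Δh = 175.17 + 443 = 618.17 kJ/kg
Q = ṁ·Δh = 11.18 kg/s × 618.17 kJ/kg = 6911.1 kJ/s
|Q| = 6911.1 kW = 414670 kJ/min

Q = 415000 kJ/min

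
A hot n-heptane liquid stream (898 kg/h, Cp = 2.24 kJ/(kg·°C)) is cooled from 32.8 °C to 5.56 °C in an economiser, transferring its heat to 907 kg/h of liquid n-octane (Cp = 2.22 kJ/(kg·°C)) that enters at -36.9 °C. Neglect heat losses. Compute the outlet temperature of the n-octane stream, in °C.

T_c,out = -9.69 °C

Heat released by hot stream: Q = 898 × 2.24 × (32.8 − 5.56) = 54794 kJ/h
Energy balance on cold side (adiabatic exchanger): Q = ṁ_c·Cp_c·(T_c,out − T_c,in)
T_c,out = -36.9 + 54794/(907 × 2.22) = -9.6873 °C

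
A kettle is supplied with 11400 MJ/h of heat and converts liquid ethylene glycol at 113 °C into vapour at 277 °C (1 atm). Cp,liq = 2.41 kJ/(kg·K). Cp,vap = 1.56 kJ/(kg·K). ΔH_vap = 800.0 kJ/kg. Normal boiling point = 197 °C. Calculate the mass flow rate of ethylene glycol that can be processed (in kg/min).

ṁ = 169 kg/min

Δh = 2.41×(197−113) + 800.0 + 1.56×(277−197) = 1127.2 kJ/kg
Q = 11400 MJ/h = 3166.7 kJ/s = 190000 kJ/min
ṁ = Q/Δh = 190000 / 1127.2 = 168.55 kg/min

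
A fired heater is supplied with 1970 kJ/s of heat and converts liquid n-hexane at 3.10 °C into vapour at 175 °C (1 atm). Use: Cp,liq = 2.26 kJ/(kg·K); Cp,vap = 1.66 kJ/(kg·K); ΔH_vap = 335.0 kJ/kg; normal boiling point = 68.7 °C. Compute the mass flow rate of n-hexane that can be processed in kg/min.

Δh = 2.26×(68.7−3.10) + 335.0 + 1.66×(175−68.7) = 659.71 kJ/kg
Q = 1970 kJ/s = 1970 kJ/s = 118200 kJ/min
ṁ = Q/Δh = 118200 / 659.71 = 179.17 kg/min

ṁ = 179 kg/min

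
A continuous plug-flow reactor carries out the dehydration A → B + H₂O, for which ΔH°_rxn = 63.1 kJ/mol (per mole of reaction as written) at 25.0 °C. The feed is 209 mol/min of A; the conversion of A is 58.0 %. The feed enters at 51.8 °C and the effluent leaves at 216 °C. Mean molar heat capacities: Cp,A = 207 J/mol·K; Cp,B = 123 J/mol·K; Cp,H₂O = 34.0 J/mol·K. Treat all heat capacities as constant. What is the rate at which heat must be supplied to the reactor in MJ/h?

Q_in = 816 MJ/h

Extent of reaction ξ = 0.580 × 209 = 121.22 mol/min
Reaction term: ξ·ΔH°_rxn = 121.22 × 63.1 = 7649 kJ/min
Sensible, feed 51.8→25 °C: -1159.4 kJ/min
Outlet flows (mol/min): A 87.78, B 121.22, H₂O 121.22
Sensible, products 25→216 °C: 7105.6 kJ/min
Q = ΔH = 13595 kJ/min = 226.59 kW
Heat supplied = 815.71 MJ/h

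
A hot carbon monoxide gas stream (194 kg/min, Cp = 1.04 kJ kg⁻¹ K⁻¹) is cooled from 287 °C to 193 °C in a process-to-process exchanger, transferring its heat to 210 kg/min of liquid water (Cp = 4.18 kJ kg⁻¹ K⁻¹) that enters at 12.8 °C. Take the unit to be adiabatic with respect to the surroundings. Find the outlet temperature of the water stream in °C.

Heat released by hot stream: Q = 194 × 1.04 × (287 − 193) = 18965 kJ/min
Energy balance on cold side (adiabatic exchanger): Q = ṁ_c·Cp_c·(T_c,out − T_c,in)
T_c,out = 12.8 + 18965/(210 × 4.18) = 34.406 °C

T_c,out = 34.4 °C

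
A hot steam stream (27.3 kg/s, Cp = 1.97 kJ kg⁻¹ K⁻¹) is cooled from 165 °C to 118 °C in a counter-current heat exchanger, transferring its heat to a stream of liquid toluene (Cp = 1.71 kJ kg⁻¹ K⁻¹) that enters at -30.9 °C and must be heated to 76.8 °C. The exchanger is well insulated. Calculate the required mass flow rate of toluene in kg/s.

Heat released by hot stream: Q = 27.3 × 1.97 × (165 − 118) = 2527.7 kJ/s
Energy balance on cold side (adiabatic exchanger): Q = ṁ_c·Cp_c·(T_c,out − T_c,in)
ṁ_c = 2527.7 / [1.71 × (76.8 − -30.9)] = 13.725 kg/s

ṁ_c = 13.7 kg/s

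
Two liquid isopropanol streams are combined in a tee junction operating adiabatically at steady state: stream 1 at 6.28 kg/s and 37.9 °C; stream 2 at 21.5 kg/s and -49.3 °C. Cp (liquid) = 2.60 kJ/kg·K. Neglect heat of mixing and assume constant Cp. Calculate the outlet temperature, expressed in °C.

Adiabatic, steady state ⇒ Σ ṁᵢCp,ᵢ(T_out − Tᵢ) = 0
Σ ṁᵢCp,ᵢTᵢ = 6.28×2.60×37.9 + 21.5×2.60×-49.3 = -2137
Σ ṁᵢCp,ᵢ = 6.28×2.60 + 21.5×2.60 = 72.228
T_out = -2137 / 72.228 = -29.587 °C

T_out = -29.6 °C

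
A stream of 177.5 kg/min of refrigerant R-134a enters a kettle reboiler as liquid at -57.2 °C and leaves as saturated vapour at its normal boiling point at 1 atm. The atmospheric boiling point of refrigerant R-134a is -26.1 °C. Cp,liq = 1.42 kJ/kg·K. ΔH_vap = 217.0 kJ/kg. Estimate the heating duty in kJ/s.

liquid -57.2→-26.1 °C: 44.162 kJ/kg
vaporisation at -26.1 °C: 217 kJ/kg
Δh = 44.162 + 217 = 261.16 kJ/kg
Q = ṁ·Δh = 177.5 kg/min × 261.16 kJ/kg = 46356 kJ/min
|Q| = 772.6 kW

Q = 773 kJ/s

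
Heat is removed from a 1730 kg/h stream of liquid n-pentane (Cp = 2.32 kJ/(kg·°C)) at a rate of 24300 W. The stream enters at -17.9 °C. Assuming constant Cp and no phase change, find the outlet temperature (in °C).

Q = 24300 W = 87480 kJ/h
ΔT = Q/(ṁ·Cp) = 87480/(1730×2.32) = 21.796 K
T_out = -17.9 − 21.796 = -39.696 °C

T_out = -39.7 °C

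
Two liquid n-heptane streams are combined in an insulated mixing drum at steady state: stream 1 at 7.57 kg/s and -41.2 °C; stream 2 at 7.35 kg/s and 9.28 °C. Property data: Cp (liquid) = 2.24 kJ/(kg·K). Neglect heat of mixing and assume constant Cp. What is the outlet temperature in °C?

Energy balance with Q = 0: Σ ṁᵢCp,ᵢ(T_out − Tᵢ) = 0
T_out = Σ ṁᵢCp,ᵢTᵢ / Σ ṁᵢCp,ᵢ
      = -545.83 / 33.421 = -16.332 °C

T_out = -16.3 °C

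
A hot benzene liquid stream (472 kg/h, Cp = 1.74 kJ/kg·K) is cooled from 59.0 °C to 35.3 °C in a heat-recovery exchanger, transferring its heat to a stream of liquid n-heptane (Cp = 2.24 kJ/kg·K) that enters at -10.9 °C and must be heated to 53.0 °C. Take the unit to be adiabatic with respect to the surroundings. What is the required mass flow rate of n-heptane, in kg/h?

ṁ_c = 136 kg/h

Heat released by hot stream: Q = 472 × 1.74 × (59.0 − 35.3) = 19464 kJ/h
Energy balance on cold side (adiabatic exchanger): Q = ṁ_c·Cp_c·(T_c,out − T_c,in)
ṁ_c = 19464 / [2.24 × (53.0 − -10.9)] = 135.98 kg/h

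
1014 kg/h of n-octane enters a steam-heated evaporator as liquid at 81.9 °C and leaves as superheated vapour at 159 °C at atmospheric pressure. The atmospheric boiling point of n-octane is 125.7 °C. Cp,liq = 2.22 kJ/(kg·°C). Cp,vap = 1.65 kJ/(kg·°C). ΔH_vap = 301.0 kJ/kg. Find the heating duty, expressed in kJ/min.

liquid 81.9→125.7 °C: 97.236 kJ/kg
vaporisation at 125.7 °C: 301 kJ/kg
vapour 125.7→159 °C: 54.945 kJ/kg
Δh = 97.236 + 301 + 54.945 = 453.18 kJ/kg
Q = ṁ·Δh = 1014 kg/h × 453.18 kJ/kg = 459530 kJ/h
|Q| = 127.65 kW = 7658.8 kJ/min

Q = 7660 kJ/min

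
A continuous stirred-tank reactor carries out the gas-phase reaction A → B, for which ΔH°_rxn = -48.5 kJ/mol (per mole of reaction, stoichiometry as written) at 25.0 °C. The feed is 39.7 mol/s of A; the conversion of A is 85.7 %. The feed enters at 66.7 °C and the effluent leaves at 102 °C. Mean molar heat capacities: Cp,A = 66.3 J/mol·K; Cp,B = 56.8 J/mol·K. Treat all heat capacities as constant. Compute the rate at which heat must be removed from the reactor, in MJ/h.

Q_out = 5700 MJ/h

Extent of reaction ξ = 0.857 × 39.7 = 34.023 mol/s
Reaction term: ξ·ΔH°_rxn = 34.023 × -48.5 = -1650.1 kJ/s
Sensible, feed 66.7→25 °C: -109.76 kJ/s
Outlet flows (mol/s): A 5.6771, B 34.023
Sensible, products 25→102 °C: 177.78 kJ/s
Q = ΔH = -1582.1 kJ/s = -1582.1 kW
Heat removed = 5695.5 MJ/h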